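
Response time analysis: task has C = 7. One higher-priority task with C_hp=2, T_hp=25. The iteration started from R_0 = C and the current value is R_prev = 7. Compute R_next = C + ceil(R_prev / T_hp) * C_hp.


R_next = C + ceil(R_prev / T_hp) * C_hp
ceil(7 / 25) = ceil(0.28) = 1
Interference = 1 * 2 = 2
R_next = 7 + 2 = 9

9


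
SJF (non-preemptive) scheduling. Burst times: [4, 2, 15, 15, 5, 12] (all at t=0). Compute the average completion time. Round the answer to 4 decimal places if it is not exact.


SJF order (ascending): [2, 4, 5, 12, 15, 15]
Completion times:
  Job 1: burst=2, C=2
  Job 2: burst=4, C=6
  Job 3: burst=5, C=11
  Job 4: burst=12, C=23
  Job 5: burst=15, C=38
  Job 6: burst=15, C=53
Average completion = 133/6 = 22.1667

22.1667


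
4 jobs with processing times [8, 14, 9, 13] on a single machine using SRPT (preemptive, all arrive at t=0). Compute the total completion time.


Since all jobs arrive at t=0, SRPT equals SPT ordering.
SPT order: [8, 9, 13, 14]
Completion times:
  Job 1: p=8, C=8
  Job 2: p=9, C=17
  Job 3: p=13, C=30
  Job 4: p=14, C=44
Total completion time = 8 + 17 + 30 + 44 = 99

99


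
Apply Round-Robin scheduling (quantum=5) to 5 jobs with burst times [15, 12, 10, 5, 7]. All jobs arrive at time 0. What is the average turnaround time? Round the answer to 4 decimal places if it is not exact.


Time quantum = 5
Execution trace:
  J1 runs 5 units, time = 5
  J2 runs 5 units, time = 10
  J3 runs 5 units, time = 15
  J4 runs 5 units, time = 20
  J5 runs 5 units, time = 25
  J1 runs 5 units, time = 30
  J2 runs 5 units, time = 35
  J3 runs 5 units, time = 40
  J5 runs 2 units, time = 42
  J1 runs 5 units, time = 47
  J2 runs 2 units, time = 49
Finish times: [47, 49, 40, 20, 42]
Average turnaround = 198/5 = 39.6

39.6


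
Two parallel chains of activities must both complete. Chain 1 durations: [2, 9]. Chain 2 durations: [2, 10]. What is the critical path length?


Path A total = 2 + 9 = 11
Path B total = 2 + 10 = 12
Critical path = longest path = max(11, 12) = 12

12


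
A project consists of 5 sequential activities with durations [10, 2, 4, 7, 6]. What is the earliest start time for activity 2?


Activity 2 starts after activities 1 through 1 complete.
Predecessor durations: [10]
ES = 10 = 10

10


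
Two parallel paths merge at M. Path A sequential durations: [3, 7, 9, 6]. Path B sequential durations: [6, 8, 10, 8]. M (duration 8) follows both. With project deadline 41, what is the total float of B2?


Forward pass: ES(B2) = sum of predecessors on chain B = 6
EF = ES + duration = 6 + 8 = 14
Backward pass: LF(M) = deadline = 41; LS(M) = 41 - 8 = 33
LF(B2) = LS(M) - sum(successors on chain B) = 33 - 18 = 15
LS = LF - duration = 15 - 8 = 7
Total float = LS - ES = 7 - 6 = 1

1


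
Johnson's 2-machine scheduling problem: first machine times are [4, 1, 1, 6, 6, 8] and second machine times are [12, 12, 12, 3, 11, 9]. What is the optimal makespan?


Apply Johnson's rule:
  Group 1 (a <= b): [(2, 1, 12), (3, 1, 12), (1, 4, 12), (5, 6, 11), (6, 8, 9)]
  Group 2 (a > b): [(4, 6, 3)]
Optimal job order: [2, 3, 1, 5, 6, 4]
Schedule:
  Job 2: M1 done at 1, M2 done at 13
  Job 3: M1 done at 2, M2 done at 25
  Job 1: M1 done at 6, M2 done at 37
  Job 5: M1 done at 12, M2 done at 48
  Job 6: M1 done at 20, M2 done at 57
  Job 4: M1 done at 26, M2 done at 60
Makespan = 60

60


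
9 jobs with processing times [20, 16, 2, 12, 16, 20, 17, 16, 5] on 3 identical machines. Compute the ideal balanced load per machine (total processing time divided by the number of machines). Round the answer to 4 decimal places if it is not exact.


Total processing time = 20 + 16 + 2 + 12 + 16 + 20 + 17 + 16 + 5 = 124
Number of machines = 3
Ideal balanced load = 124 / 3 = 41.3333

41.3333


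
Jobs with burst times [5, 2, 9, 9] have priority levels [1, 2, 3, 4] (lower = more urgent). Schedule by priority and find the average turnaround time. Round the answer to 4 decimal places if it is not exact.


Sort by priority (ascending = highest first):
Order: [(1, 5), (2, 2), (3, 9), (4, 9)]
Completion times:
  Priority 1, burst=5, C=5
  Priority 2, burst=2, C=7
  Priority 3, burst=9, C=16
  Priority 4, burst=9, C=25
Average turnaround = 53/4 = 13.25

13.25


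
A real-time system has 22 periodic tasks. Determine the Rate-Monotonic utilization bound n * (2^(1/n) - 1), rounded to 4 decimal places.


Compute 2^(1/22) = 1.0320082797
Subtract 1: 1.0320082797 - 1 = 0.0320082797
Multiply by n: 22 * 0.0320082797 = 0.7041821534
Round to 4 dp: 0.7042

0.7042


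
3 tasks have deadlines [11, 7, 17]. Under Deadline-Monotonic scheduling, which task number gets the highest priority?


Sort tasks by relative deadline (ascending):
  Task 2: deadline = 7
  Task 1: deadline = 11
  Task 3: deadline = 17
Priority order (highest first): [2, 1, 3]
Highest priority task = 2

2


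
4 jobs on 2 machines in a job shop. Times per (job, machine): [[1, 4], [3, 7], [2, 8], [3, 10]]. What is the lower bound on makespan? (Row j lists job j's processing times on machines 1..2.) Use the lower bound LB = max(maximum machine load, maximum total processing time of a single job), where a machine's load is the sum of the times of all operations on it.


Machine loads:
  Machine 1: 1 + 3 + 2 + 3 = 9
  Machine 2: 4 + 7 + 8 + 10 = 29
Max machine load = 29
Job totals:
  Job 1: 5
  Job 2: 10
  Job 3: 10
  Job 4: 13
Max job total = 13
Lower bound = max(29, 13) = 29

29


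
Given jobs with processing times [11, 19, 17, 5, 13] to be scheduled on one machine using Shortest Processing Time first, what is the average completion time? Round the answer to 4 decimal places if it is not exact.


Sort jobs by processing time (SPT order): [5, 11, 13, 17, 19]
Compute completion times sequentially:
  Job 1: processing = 5, completes at 5
  Job 2: processing = 11, completes at 16
  Job 3: processing = 13, completes at 29
  Job 4: processing = 17, completes at 46
  Job 5: processing = 19, completes at 65
Sum of completion times = 161
Average completion time = 161/5 = 32.2

32.2


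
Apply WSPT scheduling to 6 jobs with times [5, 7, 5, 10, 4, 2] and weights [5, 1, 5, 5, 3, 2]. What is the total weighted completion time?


Compute p/w ratios and sort ascending (WSPT): [(5, 5), (5, 5), (2, 2), (4, 3), (10, 5), (7, 1)]
Compute weighted completion times:
  Job (p=5,w=5): C=5, w*C=5*5=25
  Job (p=5,w=5): C=10, w*C=5*10=50
  Job (p=2,w=2): C=12, w*C=2*12=24
  Job (p=4,w=3): C=16, w*C=3*16=48
  Job (p=10,w=5): C=26, w*C=5*26=130
  Job (p=7,w=1): C=33, w*C=1*33=33
Total weighted completion time = 310

310


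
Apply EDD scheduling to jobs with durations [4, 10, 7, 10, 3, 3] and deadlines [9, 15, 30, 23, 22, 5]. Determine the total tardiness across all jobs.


Sort by due date (EDD order): [(3, 5), (4, 9), (10, 15), (3, 22), (10, 23), (7, 30)]
Compute completion times and tardiness:
  Job 1: p=3, d=5, C=3, tardiness=max(0,3-5)=0
  Job 2: p=4, d=9, C=7, tardiness=max(0,7-9)=0
  Job 3: p=10, d=15, C=17, tardiness=max(0,17-15)=2
  Job 4: p=3, d=22, C=20, tardiness=max(0,20-22)=0
  Job 5: p=10, d=23, C=30, tardiness=max(0,30-23)=7
  Job 6: p=7, d=30, C=37, tardiness=max(0,37-30)=7
Total tardiness = 16

16


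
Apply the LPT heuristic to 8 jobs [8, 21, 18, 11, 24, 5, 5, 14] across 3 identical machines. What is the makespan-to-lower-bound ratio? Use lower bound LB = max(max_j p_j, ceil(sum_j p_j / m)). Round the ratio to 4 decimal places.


LPT order: [24, 21, 18, 14, 11, 8, 5, 5]
Machine loads after assignment: [37, 37, 32]
LPT makespan = 37
Lower bound = max(max_job, ceil(total/3)) = max(24, 36) = 36
Ratio = 37 / 36 = 1.0278

1.0278


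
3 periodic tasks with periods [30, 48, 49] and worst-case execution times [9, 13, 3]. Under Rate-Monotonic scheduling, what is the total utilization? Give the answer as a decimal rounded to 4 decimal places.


Compute individual utilizations (exact fractions):
  Task 1: C/T = 9/30 = 3/10 (approx. 0.3)
  Task 2: C/T = 13/48 (approx. 0.2708)
  Task 3: C/T = 3/49 (approx. 0.0612)
Total utilization U = 3/10 + 13/48 + 3/49 = 7433/11760
Rounded to 4 decimal places: U = 0.6321
RM (Liu & Layland) bound for 3 tasks = 0.779763; compare with U = 7433/11760 (approx. 0.632058)
U <= bound, so schedulable by RM sufficient condition.

0.6321


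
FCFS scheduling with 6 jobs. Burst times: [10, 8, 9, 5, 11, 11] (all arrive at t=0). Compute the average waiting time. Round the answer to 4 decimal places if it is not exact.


FCFS order (as given): [10, 8, 9, 5, 11, 11]
Waiting times:
  Job 1: wait = 0
  Job 2: wait = 10
  Job 3: wait = 18
  Job 4: wait = 27
  Job 5: wait = 32
  Job 6: wait = 43
Sum of waiting times = 130
Average waiting time = 130/6 = 21.6667

21.6667


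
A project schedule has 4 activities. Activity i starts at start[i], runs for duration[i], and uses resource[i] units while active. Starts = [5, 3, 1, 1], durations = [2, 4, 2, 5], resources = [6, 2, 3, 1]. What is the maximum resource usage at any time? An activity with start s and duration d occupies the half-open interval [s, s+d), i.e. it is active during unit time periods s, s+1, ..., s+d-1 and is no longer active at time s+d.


Each activity i is active on [start_i, start_i + duration_i).
Compute total resource usage per time slot:
  t=0: active resources = [], total = 0
  t=1: active resources = [3, 1], total = 4
  t=2: active resources = [3, 1], total = 4
  t=3: active resources = [2, 1], total = 3
  t=4: active resources = [2, 1], total = 3
  t=5: active resources = [6, 2, 1], total = 9
  t=6: active resources = [6, 2], total = 8
Peak resource demand = 9

9


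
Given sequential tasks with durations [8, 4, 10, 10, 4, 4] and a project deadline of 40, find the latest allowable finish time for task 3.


LF(activity 3) = deadline - sum of successor durations
Successors: activities 4 through 6 with durations [10, 4, 4]
Sum of successor durations = 18
LF = 40 - 18 = 22

22


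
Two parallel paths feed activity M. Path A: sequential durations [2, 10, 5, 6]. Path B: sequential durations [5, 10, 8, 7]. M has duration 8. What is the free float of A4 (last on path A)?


ES(A4) = sum of predecessors on chain A = 17
EF(A4) = ES + duration = 17 + 6 = 23
Successor of A4 is M. ES(M) = max(sum(A), sum(B)) = max(23, 30) = 30
Free float = ES(successor) - EF(current) = 30 - 23 = 7

7


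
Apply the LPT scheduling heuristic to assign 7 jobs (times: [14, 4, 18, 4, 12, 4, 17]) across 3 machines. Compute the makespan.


Sort jobs in decreasing order (LPT): [18, 17, 14, 12, 4, 4, 4]
Assign each job to the least loaded machine:
  Machine 1: jobs [18, 4], load = 22
  Machine 2: jobs [17, 4, 4], load = 25
  Machine 3: jobs [14, 12], load = 26
Makespan = max load = 26

26


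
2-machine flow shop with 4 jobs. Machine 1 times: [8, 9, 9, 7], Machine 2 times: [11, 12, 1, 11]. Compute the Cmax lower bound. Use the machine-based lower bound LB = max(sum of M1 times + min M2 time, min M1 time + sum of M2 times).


LB1 = sum(M1 times) + min(M2 times) = 33 + 1 = 34
LB2 = min(M1 times) + sum(M2 times) = 7 + 35 = 42
Lower bound = max(LB1, LB2) = max(34, 42) = 42

42


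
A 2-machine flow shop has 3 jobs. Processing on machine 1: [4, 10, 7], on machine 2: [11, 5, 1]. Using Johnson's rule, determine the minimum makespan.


Apply Johnson's rule:
  Group 1 (a <= b): [(1, 4, 11)]
  Group 2 (a > b): [(2, 10, 5), (3, 7, 1)]
Optimal job order: [1, 2, 3]
Schedule:
  Job 1: M1 done at 4, M2 done at 15
  Job 2: M1 done at 14, M2 done at 20
  Job 3: M1 done at 21, M2 done at 22
Makespan = 22

22


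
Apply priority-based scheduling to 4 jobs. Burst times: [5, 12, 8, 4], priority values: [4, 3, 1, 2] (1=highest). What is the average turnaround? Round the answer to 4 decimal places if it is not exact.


Sort by priority (ascending = highest first):
Order: [(1, 8), (2, 4), (3, 12), (4, 5)]
Completion times:
  Priority 1, burst=8, C=8
  Priority 2, burst=4, C=12
  Priority 3, burst=12, C=24
  Priority 4, burst=5, C=29
Average turnaround = 73/4 = 18.25

18.25


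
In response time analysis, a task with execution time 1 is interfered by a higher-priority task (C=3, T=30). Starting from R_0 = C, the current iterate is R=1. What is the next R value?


R_next = C + ceil(R_prev / T_hp) * C_hp
ceil(1 / 30) = ceil(0.0333) = 1
Interference = 1 * 3 = 3
R_next = 1 + 3 = 4

4


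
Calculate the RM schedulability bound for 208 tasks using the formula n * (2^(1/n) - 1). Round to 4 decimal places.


Compute 2^(1/208) = 1.0033379971
Subtract 1: 1.0033379971 - 1 = 0.0033379971
Multiply by n: 208 * 0.0033379971 = 0.6943033968
Round to 4 dp: 0.6943

0.6943


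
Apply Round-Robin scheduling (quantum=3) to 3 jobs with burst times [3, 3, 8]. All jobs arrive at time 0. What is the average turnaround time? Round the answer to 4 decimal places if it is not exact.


Time quantum = 3
Execution trace:
  J1 runs 3 units, time = 3
  J2 runs 3 units, time = 6
  J3 runs 3 units, time = 9
  J3 runs 3 units, time = 12
  J3 runs 2 units, time = 14
Finish times: [3, 6, 14]
Average turnaround = 23/3 = 7.6667

7.6667


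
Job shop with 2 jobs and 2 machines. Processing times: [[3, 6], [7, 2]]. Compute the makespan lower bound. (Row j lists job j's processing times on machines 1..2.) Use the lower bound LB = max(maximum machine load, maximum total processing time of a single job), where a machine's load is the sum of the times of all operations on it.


Machine loads:
  Machine 1: 3 + 7 = 10
  Machine 2: 6 + 2 = 8
Max machine load = 10
Job totals:
  Job 1: 9
  Job 2: 9
Max job total = 9
Lower bound = max(10, 9) = 10

10


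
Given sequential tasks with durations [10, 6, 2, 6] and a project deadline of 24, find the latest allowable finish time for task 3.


LF(activity 3) = deadline - sum of successor durations
Successors: activities 4 through 4 with durations [6]
Sum of successor durations = 6
LF = 24 - 6 = 18

18


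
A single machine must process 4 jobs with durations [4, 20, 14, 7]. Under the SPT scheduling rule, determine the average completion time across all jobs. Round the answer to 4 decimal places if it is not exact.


Sort jobs by processing time (SPT order): [4, 7, 14, 20]
Compute completion times sequentially:
  Job 1: processing = 4, completes at 4
  Job 2: processing = 7, completes at 11
  Job 3: processing = 14, completes at 25
  Job 4: processing = 20, completes at 45
Sum of completion times = 85
Average completion time = 85/4 = 21.25

21.25


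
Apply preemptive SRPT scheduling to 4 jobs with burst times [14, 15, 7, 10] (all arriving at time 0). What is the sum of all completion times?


Since all jobs arrive at t=0, SRPT equals SPT ordering.
SPT order: [7, 10, 14, 15]
Completion times:
  Job 1: p=7, C=7
  Job 2: p=10, C=17
  Job 3: p=14, C=31
  Job 4: p=15, C=46
Total completion time = 7 + 17 + 31 + 46 = 101

101


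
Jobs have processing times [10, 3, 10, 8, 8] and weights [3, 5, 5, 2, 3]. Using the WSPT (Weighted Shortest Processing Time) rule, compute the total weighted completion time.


Compute p/w ratios and sort ascending (WSPT): [(3, 5), (10, 5), (8, 3), (10, 3), (8, 2)]
Compute weighted completion times:
  Job (p=3,w=5): C=3, w*C=5*3=15
  Job (p=10,w=5): C=13, w*C=5*13=65
  Job (p=8,w=3): C=21, w*C=3*21=63
  Job (p=10,w=3): C=31, w*C=3*31=93
  Job (p=8,w=2): C=39, w*C=2*39=78
Total weighted completion time = 314

314


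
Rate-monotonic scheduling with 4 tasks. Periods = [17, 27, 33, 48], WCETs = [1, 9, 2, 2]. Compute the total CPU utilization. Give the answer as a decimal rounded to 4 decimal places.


Compute individual utilizations (exact fractions):
  Task 1: C/T = 1/17 (approx. 0.0588)
  Task 2: C/T = 9/27 = 1/3 (approx. 0.3333)
  Task 3: C/T = 2/33 (approx. 0.0606)
  Task 4: C/T = 2/48 = 1/24 (approx. 0.0417)
Total utilization U = 1/17 + 1/3 + 2/33 + 1/24 = 2219/4488
Rounded to 4 decimal places: U = 0.4944
RM (Liu & Layland) bound for 4 tasks = 0.756828; compare with U = 2219/4488 (approx. 0.494430)
U <= bound, so schedulable by RM sufficient condition.

0.4944


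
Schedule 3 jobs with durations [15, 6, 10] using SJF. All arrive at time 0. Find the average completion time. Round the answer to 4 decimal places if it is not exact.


SJF order (ascending): [6, 10, 15]
Completion times:
  Job 1: burst=6, C=6
  Job 2: burst=10, C=16
  Job 3: burst=15, C=31
Average completion = 53/3 = 17.6667

17.6667


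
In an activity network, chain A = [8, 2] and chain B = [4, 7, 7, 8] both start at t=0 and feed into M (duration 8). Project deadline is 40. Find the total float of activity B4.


Forward pass: ES(B4) = sum of predecessors on chain B = 18
EF = ES + duration = 18 + 8 = 26
Backward pass: LF(M) = deadline = 40; LS(M) = 40 - 8 = 32
LF(B4) = LS(M) - sum(successors on chain B) = 32 - 0 = 32
LS = LF - duration = 32 - 8 = 24
Total float = LS - ES = 24 - 18 = 6

6


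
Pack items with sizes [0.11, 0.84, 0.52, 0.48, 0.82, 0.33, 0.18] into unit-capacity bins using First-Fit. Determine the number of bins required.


Place items sequentially using First-Fit:
  Item 0.11 -> new Bin 1
  Item 0.84 -> Bin 1 (now 0.95)
  Item 0.52 -> new Bin 2
  Item 0.48 -> Bin 2 (now 1.0)
  Item 0.82 -> new Bin 3
  Item 0.33 -> new Bin 4
  Item 0.18 -> Bin 3 (now 1.0)
Total bins used = 4

4


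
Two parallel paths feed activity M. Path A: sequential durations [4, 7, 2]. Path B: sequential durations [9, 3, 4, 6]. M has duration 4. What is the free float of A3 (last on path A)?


ES(A3) = sum of predecessors on chain A = 11
EF(A3) = ES + duration = 11 + 2 = 13
Successor of A3 is M. ES(M) = max(sum(A), sum(B)) = max(13, 22) = 22
Free float = ES(successor) - EF(current) = 22 - 13 = 9

9


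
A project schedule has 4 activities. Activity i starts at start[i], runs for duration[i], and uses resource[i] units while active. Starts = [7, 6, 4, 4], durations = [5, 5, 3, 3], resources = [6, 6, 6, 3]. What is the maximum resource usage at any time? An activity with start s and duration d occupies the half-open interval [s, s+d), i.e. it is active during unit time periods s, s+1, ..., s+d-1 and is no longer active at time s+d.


Each activity i is active on [start_i, start_i + duration_i).
Compute total resource usage per time slot:
  t=0: active resources = [], total = 0
  t=1: active resources = [], total = 0
  t=2: active resources = [], total = 0
  t=3: active resources = [], total = 0
  t=4: active resources = [6, 3], total = 9
  t=5: active resources = [6, 3], total = 9
  t=6: active resources = [6, 6, 3], total = 15
  t=7: active resources = [6, 6], total = 12
  t=8: active resources = [6, 6], total = 12
  t=9: active resources = [6, 6], total = 12
  t=10: active resources = [6, 6], total = 12
  t=11: active resources = [6], total = 6
Peak resource demand = 15

15


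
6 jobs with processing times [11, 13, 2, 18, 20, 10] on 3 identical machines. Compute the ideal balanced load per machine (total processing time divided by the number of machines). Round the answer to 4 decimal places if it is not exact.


Total processing time = 11 + 13 + 2 + 18 + 20 + 10 = 74
Number of machines = 3
Ideal balanced load = 74 / 3 = 24.6667

24.6667


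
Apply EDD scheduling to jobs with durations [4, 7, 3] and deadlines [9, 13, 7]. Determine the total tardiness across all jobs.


Sort by due date (EDD order): [(3, 7), (4, 9), (7, 13)]
Compute completion times and tardiness:
  Job 1: p=3, d=7, C=3, tardiness=max(0,3-7)=0
  Job 2: p=4, d=9, C=7, tardiness=max(0,7-9)=0
  Job 3: p=7, d=13, C=14, tardiness=max(0,14-13)=1
Total tardiness = 1

1


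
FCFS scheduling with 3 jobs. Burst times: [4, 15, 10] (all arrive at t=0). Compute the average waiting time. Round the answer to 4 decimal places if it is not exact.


FCFS order (as given): [4, 15, 10]
Waiting times:
  Job 1: wait = 0
  Job 2: wait = 4
  Job 3: wait = 19
Sum of waiting times = 23
Average waiting time = 23/3 = 7.6667

7.6667


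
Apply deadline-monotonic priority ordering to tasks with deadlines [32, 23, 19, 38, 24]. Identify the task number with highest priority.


Sort tasks by relative deadline (ascending):
  Task 3: deadline = 19
  Task 2: deadline = 23
  Task 5: deadline = 24
  Task 1: deadline = 32
  Task 4: deadline = 38
Priority order (highest first): [3, 2, 5, 1, 4]
Highest priority task = 3

3


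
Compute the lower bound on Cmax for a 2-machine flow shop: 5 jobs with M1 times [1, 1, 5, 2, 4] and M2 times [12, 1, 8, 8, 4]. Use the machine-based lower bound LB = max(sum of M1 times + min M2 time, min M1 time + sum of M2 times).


LB1 = sum(M1 times) + min(M2 times) = 13 + 1 = 14
LB2 = min(M1 times) + sum(M2 times) = 1 + 33 = 34
Lower bound = max(LB1, LB2) = max(14, 34) = 34

34


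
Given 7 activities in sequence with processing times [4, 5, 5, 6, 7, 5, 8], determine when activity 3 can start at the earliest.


Activity 3 starts after activities 1 through 2 complete.
Predecessor durations: [4, 5]
ES = 4 + 5 = 9

9


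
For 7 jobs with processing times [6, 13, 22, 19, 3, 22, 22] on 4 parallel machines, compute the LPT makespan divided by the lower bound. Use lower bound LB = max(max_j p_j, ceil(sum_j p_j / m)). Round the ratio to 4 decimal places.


LPT order: [22, 22, 22, 19, 13, 6, 3]
Machine loads after assignment: [28, 25, 22, 32]
LPT makespan = 32
Lower bound = max(max_job, ceil(total/4)) = max(22, 27) = 27
Ratio = 32 / 27 = 1.1852

1.1852


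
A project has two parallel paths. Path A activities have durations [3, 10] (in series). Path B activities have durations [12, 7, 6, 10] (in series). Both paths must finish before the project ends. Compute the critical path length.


Path A total = 3 + 10 = 13
Path B total = 12 + 7 + 6 + 10 = 35
Critical path = longest path = max(13, 35) = 35

35


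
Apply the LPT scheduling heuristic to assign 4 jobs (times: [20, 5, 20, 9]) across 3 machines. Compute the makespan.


Sort jobs in decreasing order (LPT): [20, 20, 9, 5]
Assign each job to the least loaded machine:
  Machine 1: jobs [20], load = 20
  Machine 2: jobs [20], load = 20
  Machine 3: jobs [9, 5], load = 14
Makespan = max load = 20

20


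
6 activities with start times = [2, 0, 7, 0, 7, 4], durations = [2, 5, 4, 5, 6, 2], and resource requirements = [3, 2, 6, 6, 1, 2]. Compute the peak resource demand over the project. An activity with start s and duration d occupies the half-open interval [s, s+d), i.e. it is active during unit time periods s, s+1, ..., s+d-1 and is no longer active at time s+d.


Each activity i is active on [start_i, start_i + duration_i).
Compute total resource usage per time slot:
  t=0: active resources = [2, 6], total = 8
  t=1: active resources = [2, 6], total = 8
  t=2: active resources = [3, 2, 6], total = 11
  t=3: active resources = [3, 2, 6], total = 11
  t=4: active resources = [2, 6, 2], total = 10
  t=5: active resources = [2], total = 2
  t=6: active resources = [], total = 0
  t=7: active resources = [6, 1], total = 7
  t=8: active resources = [6, 1], total = 7
  t=9: active resources = [6, 1], total = 7
  t=10: active resources = [6, 1], total = 7
  t=11: active resources = [1], total = 1
  t=12: active resources = [1], total = 1
Peak resource demand = 11

11


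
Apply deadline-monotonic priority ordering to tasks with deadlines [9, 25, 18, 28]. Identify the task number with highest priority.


Sort tasks by relative deadline (ascending):
  Task 1: deadline = 9
  Task 3: deadline = 18
  Task 2: deadline = 25
  Task 4: deadline = 28
Priority order (highest first): [1, 3, 2, 4]
Highest priority task = 1

1


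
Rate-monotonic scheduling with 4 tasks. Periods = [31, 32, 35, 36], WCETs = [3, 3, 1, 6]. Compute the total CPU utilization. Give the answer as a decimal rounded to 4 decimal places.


Compute individual utilizations (exact fractions):
  Task 1: C/T = 3/31 (approx. 0.0968)
  Task 2: C/T = 3/32 (approx. 0.0938)
  Task 3: C/T = 1/35 (approx. 0.0286)
  Task 4: C/T = 6/36 = 1/6 (approx. 0.1667)
Total utilization U = 3/31 + 3/32 + 1/35 + 1/6 = 40181/104160
Rounded to 4 decimal places: U = 0.3858
RM (Liu & Layland) bound for 4 tasks = 0.756828; compare with U = 40181/104160 (approx. 0.385762)
U <= bound, so schedulable by RM sufficient condition.

0.3858


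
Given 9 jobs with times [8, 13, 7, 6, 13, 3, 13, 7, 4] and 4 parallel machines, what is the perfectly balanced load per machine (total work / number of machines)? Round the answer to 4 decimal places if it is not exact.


Total processing time = 8 + 13 + 7 + 6 + 13 + 3 + 13 + 7 + 4 = 74
Number of machines = 4
Ideal balanced load = 74 / 4 = 18.5

18.5


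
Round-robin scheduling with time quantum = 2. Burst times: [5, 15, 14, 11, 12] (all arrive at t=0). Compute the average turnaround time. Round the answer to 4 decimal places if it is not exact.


Time quantum = 2
Execution trace:
  J1 runs 2 units, time = 2
  J2 runs 2 units, time = 4
  J3 runs 2 units, time = 6
  J4 runs 2 units, time = 8
  J5 runs 2 units, time = 10
  J1 runs 2 units, time = 12
  J2 runs 2 units, time = 14
  J3 runs 2 units, time = 16
  J4 runs 2 units, time = 18
  J5 runs 2 units, time = 20
  J1 runs 1 units, time = 21
  J2 runs 2 units, time = 23
  J3 runs 2 units, time = 25
  J4 runs 2 units, time = 27
  J5 runs 2 units, time = 29
  J2 runs 2 units, time = 31
  J3 runs 2 units, time = 33
  J4 runs 2 units, time = 35
  J5 runs 2 units, time = 37
  J2 runs 2 units, time = 39
  J3 runs 2 units, time = 41
  J4 runs 2 units, time = 43
  J5 runs 2 units, time = 45
  J2 runs 2 units, time = 47
  J3 runs 2 units, time = 49
  J4 runs 1 units, time = 50
  J5 runs 2 units, time = 52
  J2 runs 2 units, time = 54
  J3 runs 2 units, time = 56
  J2 runs 1 units, time = 57
Finish times: [21, 57, 56, 50, 52]
Average turnaround = 236/5 = 47.2

47.2


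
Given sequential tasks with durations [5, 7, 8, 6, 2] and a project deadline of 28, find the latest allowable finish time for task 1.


LF(activity 1) = deadline - sum of successor durations
Successors: activities 2 through 5 with durations [7, 8, 6, 2]
Sum of successor durations = 23
LF = 28 - 23 = 5

5


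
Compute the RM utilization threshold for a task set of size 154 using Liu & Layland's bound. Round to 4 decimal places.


Compute 2^(1/154) = 1.0045111002
Subtract 1: 1.0045111002 - 1 = 0.0045111002
Multiply by n: 154 * 0.0045111002 = 0.6947094308
Round to 4 dp: 0.6947

0.6947


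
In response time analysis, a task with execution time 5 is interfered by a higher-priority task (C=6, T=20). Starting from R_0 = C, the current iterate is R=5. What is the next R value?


R_next = C + ceil(R_prev / T_hp) * C_hp
ceil(5 / 20) = ceil(0.25) = 1
Interference = 1 * 6 = 6
R_next = 5 + 6 = 11

11


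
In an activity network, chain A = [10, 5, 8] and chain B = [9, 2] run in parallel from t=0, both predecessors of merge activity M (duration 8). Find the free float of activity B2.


ES(B2) = sum of predecessors on chain B = 9
EF(B2) = ES + duration = 9 + 2 = 11
Successor of B2 is M. ES(M) = max(sum(A), sum(B)) = max(23, 11) = 23
Free float = ES(successor) - EF(current) = 23 - 11 = 12

12


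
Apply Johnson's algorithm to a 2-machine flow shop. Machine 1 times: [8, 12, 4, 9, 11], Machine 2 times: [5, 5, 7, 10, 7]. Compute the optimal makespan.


Apply Johnson's rule:
  Group 1 (a <= b): [(3, 4, 7), (4, 9, 10)]
  Group 2 (a > b): [(5, 11, 7), (1, 8, 5), (2, 12, 5)]
Optimal job order: [3, 4, 5, 1, 2]
Schedule:
  Job 3: M1 done at 4, M2 done at 11
  Job 4: M1 done at 13, M2 done at 23
  Job 5: M1 done at 24, M2 done at 31
  Job 1: M1 done at 32, M2 done at 37
  Job 2: M1 done at 44, M2 done at 49
Makespan = 49

49


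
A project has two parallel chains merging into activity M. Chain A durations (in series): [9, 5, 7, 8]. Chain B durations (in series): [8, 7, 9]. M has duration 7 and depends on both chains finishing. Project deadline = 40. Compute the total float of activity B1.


Forward pass: ES(B1) = sum of predecessors on chain B = 0
EF = ES + duration = 0 + 8 = 8
Backward pass: LF(M) = deadline = 40; LS(M) = 40 - 7 = 33
LF(B1) = LS(M) - sum(successors on chain B) = 33 - 16 = 17
LS = LF - duration = 17 - 8 = 9
Total float = LS - ES = 9 - 0 = 9

9


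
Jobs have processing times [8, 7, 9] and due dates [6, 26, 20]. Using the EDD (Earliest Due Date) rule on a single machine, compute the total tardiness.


Sort by due date (EDD order): [(8, 6), (9, 20), (7, 26)]
Compute completion times and tardiness:
  Job 1: p=8, d=6, C=8, tardiness=max(0,8-6)=2
  Job 2: p=9, d=20, C=17, tardiness=max(0,17-20)=0
  Job 3: p=7, d=26, C=24, tardiness=max(0,24-26)=0
Total tardiness = 2

2


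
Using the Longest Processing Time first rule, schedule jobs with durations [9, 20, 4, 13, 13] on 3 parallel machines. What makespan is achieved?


Sort jobs in decreasing order (LPT): [20, 13, 13, 9, 4]
Assign each job to the least loaded machine:
  Machine 1: jobs [20], load = 20
  Machine 2: jobs [13, 9], load = 22
  Machine 3: jobs [13, 4], load = 17
Makespan = max load = 22

22


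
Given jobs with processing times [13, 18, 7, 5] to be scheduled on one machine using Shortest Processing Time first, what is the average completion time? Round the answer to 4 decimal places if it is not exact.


Sort jobs by processing time (SPT order): [5, 7, 13, 18]
Compute completion times sequentially:
  Job 1: processing = 5, completes at 5
  Job 2: processing = 7, completes at 12
  Job 3: processing = 13, completes at 25
  Job 4: processing = 18, completes at 43
Sum of completion times = 85
Average completion time = 85/4 = 21.25

21.25


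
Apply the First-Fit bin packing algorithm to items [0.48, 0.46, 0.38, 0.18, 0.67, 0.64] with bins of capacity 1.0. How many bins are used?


Place items sequentially using First-Fit:
  Item 0.48 -> new Bin 1
  Item 0.46 -> Bin 1 (now 0.94)
  Item 0.38 -> new Bin 2
  Item 0.18 -> Bin 2 (now 0.56)
  Item 0.67 -> new Bin 3
  Item 0.64 -> new Bin 4
Total bins used = 4

4


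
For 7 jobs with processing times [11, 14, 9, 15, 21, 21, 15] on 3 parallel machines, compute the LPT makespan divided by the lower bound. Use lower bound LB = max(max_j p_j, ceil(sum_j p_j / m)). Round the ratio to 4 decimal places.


LPT order: [21, 21, 15, 15, 14, 11, 9]
Machine loads after assignment: [35, 32, 39]
LPT makespan = 39
Lower bound = max(max_job, ceil(total/3)) = max(21, 36) = 36
Ratio = 39 / 36 = 1.0833

1.0833


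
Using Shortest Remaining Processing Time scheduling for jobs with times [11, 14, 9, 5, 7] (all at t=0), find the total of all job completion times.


Since all jobs arrive at t=0, SRPT equals SPT ordering.
SPT order: [5, 7, 9, 11, 14]
Completion times:
  Job 1: p=5, C=5
  Job 2: p=7, C=12
  Job 3: p=9, C=21
  Job 4: p=11, C=32
  Job 5: p=14, C=46
Total completion time = 5 + 12 + 21 + 32 + 46 = 116

116


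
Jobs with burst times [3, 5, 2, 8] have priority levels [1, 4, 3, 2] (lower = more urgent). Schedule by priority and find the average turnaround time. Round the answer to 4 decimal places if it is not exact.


Sort by priority (ascending = highest first):
Order: [(1, 3), (2, 8), (3, 2), (4, 5)]
Completion times:
  Priority 1, burst=3, C=3
  Priority 2, burst=8, C=11
  Priority 3, burst=2, C=13
  Priority 4, burst=5, C=18
Average turnaround = 45/4 = 11.25

11.25


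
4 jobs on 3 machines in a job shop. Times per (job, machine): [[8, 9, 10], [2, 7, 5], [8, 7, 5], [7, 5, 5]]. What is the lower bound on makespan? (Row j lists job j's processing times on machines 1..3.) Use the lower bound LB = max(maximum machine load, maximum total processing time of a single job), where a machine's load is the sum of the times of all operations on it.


Machine loads:
  Machine 1: 8 + 2 + 8 + 7 = 25
  Machine 2: 9 + 7 + 7 + 5 = 28
  Machine 3: 10 + 5 + 5 + 5 = 25
Max machine load = 28
Job totals:
  Job 1: 27
  Job 2: 14
  Job 3: 20
  Job 4: 17
Max job total = 27
Lower bound = max(28, 27) = 28

28


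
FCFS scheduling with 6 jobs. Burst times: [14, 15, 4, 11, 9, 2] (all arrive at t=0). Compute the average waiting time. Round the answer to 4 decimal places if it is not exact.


FCFS order (as given): [14, 15, 4, 11, 9, 2]
Waiting times:
  Job 1: wait = 0
  Job 2: wait = 14
  Job 3: wait = 29
  Job 4: wait = 33
  Job 5: wait = 44
  Job 6: wait = 53
Sum of waiting times = 173
Average waiting time = 173/6 = 28.8333

28.8333


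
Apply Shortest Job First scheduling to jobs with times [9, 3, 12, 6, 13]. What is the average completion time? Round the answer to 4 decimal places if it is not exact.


SJF order (ascending): [3, 6, 9, 12, 13]
Completion times:
  Job 1: burst=3, C=3
  Job 2: burst=6, C=9
  Job 3: burst=9, C=18
  Job 4: burst=12, C=30
  Job 5: burst=13, C=43
Average completion = 103/5 = 20.6

20.6


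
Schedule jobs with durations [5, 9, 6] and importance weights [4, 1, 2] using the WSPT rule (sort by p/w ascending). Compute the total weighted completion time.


Compute p/w ratios and sort ascending (WSPT): [(5, 4), (6, 2), (9, 1)]
Compute weighted completion times:
  Job (p=5,w=4): C=5, w*C=4*5=20
  Job (p=6,w=2): C=11, w*C=2*11=22
  Job (p=9,w=1): C=20, w*C=1*20=20
Total weighted completion time = 62

62


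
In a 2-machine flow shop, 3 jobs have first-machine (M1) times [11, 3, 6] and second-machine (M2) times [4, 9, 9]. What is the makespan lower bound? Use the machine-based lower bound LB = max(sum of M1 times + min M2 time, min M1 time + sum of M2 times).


LB1 = sum(M1 times) + min(M2 times) = 20 + 4 = 24
LB2 = min(M1 times) + sum(M2 times) = 3 + 22 = 25
Lower bound = max(LB1, LB2) = max(24, 25) = 25

25


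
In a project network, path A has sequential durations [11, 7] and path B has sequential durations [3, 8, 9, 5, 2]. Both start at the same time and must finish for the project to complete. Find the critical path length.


Path A total = 11 + 7 = 18
Path B total = 3 + 8 + 9 + 5 + 2 = 27
Critical path = longest path = max(18, 27) = 27

27


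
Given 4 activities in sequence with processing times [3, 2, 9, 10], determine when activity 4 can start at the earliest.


Activity 4 starts after activities 1 through 3 complete.
Predecessor durations: [3, 2, 9]
ES = 3 + 2 + 9 = 14

14


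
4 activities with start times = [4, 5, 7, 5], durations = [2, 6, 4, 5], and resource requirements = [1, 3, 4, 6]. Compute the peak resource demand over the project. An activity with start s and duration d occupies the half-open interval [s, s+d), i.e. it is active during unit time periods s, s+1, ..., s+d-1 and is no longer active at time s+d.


Each activity i is active on [start_i, start_i + duration_i).
Compute total resource usage per time slot:
  t=0: active resources = [], total = 0
  t=1: active resources = [], total = 0
  t=2: active resources = [], total = 0
  t=3: active resources = [], total = 0
  t=4: active resources = [1], total = 1
  t=5: active resources = [1, 3, 6], total = 10
  t=6: active resources = [3, 6], total = 9
  t=7: active resources = [3, 4, 6], total = 13
  t=8: active resources = [3, 4, 6], total = 13
  t=9: active resources = [3, 4, 6], total = 13
  t=10: active resources = [3, 4], total = 7
Peak resource demand = 13

13


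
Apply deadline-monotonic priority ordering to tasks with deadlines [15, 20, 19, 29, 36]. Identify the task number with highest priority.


Sort tasks by relative deadline (ascending):
  Task 1: deadline = 15
  Task 3: deadline = 19
  Task 2: deadline = 20
  Task 4: deadline = 29
  Task 5: deadline = 36
Priority order (highest first): [1, 3, 2, 4, 5]
Highest priority task = 1

1


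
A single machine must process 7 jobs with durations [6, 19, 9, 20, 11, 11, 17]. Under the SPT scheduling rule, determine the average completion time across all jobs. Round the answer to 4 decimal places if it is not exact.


Sort jobs by processing time (SPT order): [6, 9, 11, 11, 17, 19, 20]
Compute completion times sequentially:
  Job 1: processing = 6, completes at 6
  Job 2: processing = 9, completes at 15
  Job 3: processing = 11, completes at 26
  Job 4: processing = 11, completes at 37
  Job 5: processing = 17, completes at 54
  Job 6: processing = 19, completes at 73
  Job 7: processing = 20, completes at 93
Sum of completion times = 304
Average completion time = 304/7 = 43.4286

43.4286


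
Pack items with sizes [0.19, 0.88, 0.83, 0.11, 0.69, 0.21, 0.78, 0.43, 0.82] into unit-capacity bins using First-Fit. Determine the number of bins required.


Place items sequentially using First-Fit:
  Item 0.19 -> new Bin 1
  Item 0.88 -> new Bin 2
  Item 0.83 -> new Bin 3
  Item 0.11 -> Bin 1 (now 0.3)
  Item 0.69 -> Bin 1 (now 0.99)
  Item 0.21 -> new Bin 4
  Item 0.78 -> Bin 4 (now 0.99)
  Item 0.43 -> new Bin 5
  Item 0.82 -> new Bin 6
Total bins used = 6

6


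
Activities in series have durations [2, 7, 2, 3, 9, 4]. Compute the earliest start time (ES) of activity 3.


Activity 3 starts after activities 1 through 2 complete.
Predecessor durations: [2, 7]
ES = 2 + 7 = 9

9


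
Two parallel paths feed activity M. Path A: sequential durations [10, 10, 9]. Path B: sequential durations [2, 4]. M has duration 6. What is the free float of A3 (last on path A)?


ES(A3) = sum of predecessors on chain A = 20
EF(A3) = ES + duration = 20 + 9 = 29
Successor of A3 is M. ES(M) = max(sum(A), sum(B)) = max(29, 6) = 29
Free float = ES(successor) - EF(current) = 29 - 29 = 0

0


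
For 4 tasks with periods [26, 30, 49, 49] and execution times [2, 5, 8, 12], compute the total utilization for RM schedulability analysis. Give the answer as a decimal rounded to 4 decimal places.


Compute individual utilizations (exact fractions):
  Task 1: C/T = 2/26 = 1/13 (approx. 0.0769)
  Task 2: C/T = 5/30 = 1/6 (approx. 0.1667)
  Task 3: C/T = 8/49 (approx. 0.1633)
  Task 4: C/T = 12/49 (approx. 0.2449)
Total utilization U = 1/13 + 1/6 + 8/49 + 12/49 = 2491/3822
Rounded to 4 decimal places: U = 0.6518
RM (Liu & Layland) bound for 4 tasks = 0.756828; compare with U = 2491/3822 (approx. 0.651753)
U <= bound, so schedulable by RM sufficient condition.

0.6518


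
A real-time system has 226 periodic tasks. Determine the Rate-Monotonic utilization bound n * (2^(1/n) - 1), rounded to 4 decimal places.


Compute 2^(1/226) = 1.0030717310
Subtract 1: 1.0030717310 - 1 = 0.0030717310
Multiply by n: 226 * 0.0030717310 = 0.6942112060
Round to 4 dp: 0.6942

0.6942


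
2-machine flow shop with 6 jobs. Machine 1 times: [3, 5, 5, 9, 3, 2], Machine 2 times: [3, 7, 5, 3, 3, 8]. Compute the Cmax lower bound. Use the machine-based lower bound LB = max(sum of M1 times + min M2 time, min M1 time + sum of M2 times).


LB1 = sum(M1 times) + min(M2 times) = 27 + 3 = 30
LB2 = min(M1 times) + sum(M2 times) = 2 + 29 = 31
Lower bound = max(LB1, LB2) = max(30, 31) = 31

31


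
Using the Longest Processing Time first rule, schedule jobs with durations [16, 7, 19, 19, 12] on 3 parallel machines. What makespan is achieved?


Sort jobs in decreasing order (LPT): [19, 19, 16, 12, 7]
Assign each job to the least loaded machine:
  Machine 1: jobs [19, 7], load = 26
  Machine 2: jobs [19], load = 19
  Machine 3: jobs [16, 12], load = 28
Makespan = max load = 28

28


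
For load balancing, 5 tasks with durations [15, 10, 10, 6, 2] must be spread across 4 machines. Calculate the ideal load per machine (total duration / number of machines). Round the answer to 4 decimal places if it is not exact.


Total processing time = 15 + 10 + 10 + 6 + 2 = 43
Number of machines = 4
Ideal balanced load = 43 / 4 = 10.75

10.75


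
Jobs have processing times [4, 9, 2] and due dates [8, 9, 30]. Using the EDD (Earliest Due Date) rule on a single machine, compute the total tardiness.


Sort by due date (EDD order): [(4, 8), (9, 9), (2, 30)]
Compute completion times and tardiness:
  Job 1: p=4, d=8, C=4, tardiness=max(0,4-8)=0
  Job 2: p=9, d=9, C=13, tardiness=max(0,13-9)=4
  Job 3: p=2, d=30, C=15, tardiness=max(0,15-30)=0
Total tardiness = 4

4


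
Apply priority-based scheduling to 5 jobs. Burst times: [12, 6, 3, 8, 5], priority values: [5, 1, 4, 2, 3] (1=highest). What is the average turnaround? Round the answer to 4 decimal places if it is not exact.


Sort by priority (ascending = highest first):
Order: [(1, 6), (2, 8), (3, 5), (4, 3), (5, 12)]
Completion times:
  Priority 1, burst=6, C=6
  Priority 2, burst=8, C=14
  Priority 3, burst=5, C=19
  Priority 4, burst=3, C=22
  Priority 5, burst=12, C=34
Average turnaround = 95/5 = 19.0

19.0
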